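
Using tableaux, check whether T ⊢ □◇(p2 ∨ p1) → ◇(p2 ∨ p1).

Valid in T

Tableau for the negation ¬(□◇(p2 ∨ p1) → ◇(p2 ∨ p1)):
1. ¬(□◇(p2 ∨ p1) → ◇(p2 ∨ p1)), u
2. □◇(p2 ∨ p1), u   [¬→-rule on 1]
3. ¬◇(p2 ∨ p1), u   [¬→-rule on 1]
4. ◇(p2 ∨ p1), u   [□-rule on 2 via uRu]
5. ¬(p2 ∨ p1), u   [¬◇-rule on 3 via uRu]
6. ¬p2, u   [¬∨-rule on 5]
7. ¬p1, u   [¬∨-rule on 5]
8. p2 ∨ p1, v   [◇-rule on 4: fresh world v, uRv]
9. ◇(p2 ∨ p1), v   [□-rule on 2 via uRv]
10. ¬(p2 ∨ p1), v   [¬◇-rule on 3 via uRv]
11. ¬p2, v   [¬∨-rule on 10]
12. ¬p1, v   [¬∨-rule on 10]
13. p1, v   [∨-rule on 8 (branches; this branch)]
Accessibility: uRu, uRv, vRv
Branch closes: p1 and ¬p1 both at v.
Every branch of the negation's tableau closes; the branch above is one of them.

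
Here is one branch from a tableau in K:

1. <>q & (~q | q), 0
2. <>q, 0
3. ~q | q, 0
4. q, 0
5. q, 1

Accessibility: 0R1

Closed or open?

No atom appears with both signs at the same world.

No, open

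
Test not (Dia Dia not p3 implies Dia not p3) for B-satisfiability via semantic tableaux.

1. not (Dia Dia not p3 implies Dia not p3), u
2. Dia Dia not p3, u   [neg-implies-rule on 1]
3. not Dia not p3, u   [neg-implies-rule on 1]
4. p3, u   [neg-Dia-rule on 3 via uRu]
5. Dia not p3, v   [Dia-rule on 2: fresh world v, uRv]
6. p3, v   [neg-Dia-rule on 3 via uRv]
7. not p3, w   [Dia-rule on 5: fresh world w, vRw]
Accessibility: uRu, uRv, vRu, vRv, vRw, wRv, wRw

Satisfiable (open branch found)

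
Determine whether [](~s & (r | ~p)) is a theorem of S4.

No, not valid

Tableau for the negation ~[](~s & (r | ~p)):
1. ~[](~s & (r | ~p)), w0
2. ~(~s & (r | ~p)), w1
3. ~(r | ~p), w1
4. ~r, w1
5. p, w1
Accessibility: w0Rw0, w0Rw1, w1Rw1
The negation has an open branch (countermodel exists).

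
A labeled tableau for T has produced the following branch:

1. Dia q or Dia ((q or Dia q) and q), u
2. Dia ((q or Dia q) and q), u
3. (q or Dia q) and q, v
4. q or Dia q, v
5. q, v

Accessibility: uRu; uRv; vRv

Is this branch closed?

No world carries both an atom and its negation.

Not closed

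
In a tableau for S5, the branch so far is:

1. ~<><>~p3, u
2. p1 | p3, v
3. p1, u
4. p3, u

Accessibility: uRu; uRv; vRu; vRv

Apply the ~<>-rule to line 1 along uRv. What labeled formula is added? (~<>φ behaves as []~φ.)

~<>φ behaves as []~φ: propagate the negated body to each accessible world.

~<>~p3, v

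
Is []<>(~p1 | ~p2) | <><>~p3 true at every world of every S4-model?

Not valid

Tableau for the negation ~([]<>(~p1 | ~p2) | <><>~p3):
1. ~([]<>(~p1 | ~p2) | <><>~p3), 0
2. ~[]<>(~p1 | ~p2), 0
3. ~<><>~p3, 0
4. ~<>~p3, 0
5. p3, 0
6. ~<>(~p1 | ~p2), 1
7. ~<>~p3, 1
8. p3, 1
9. ~(~p1 | ~p2), 1
10. p1, 1
11. p2, 1
Accessibility: 0R0, 0R1, 1R1
The negation has an open branch (countermodel exists).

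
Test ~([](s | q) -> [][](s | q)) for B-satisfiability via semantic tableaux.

1. ~([](s | q) -> [][](s | q)), u
2. [](s | q), u
3. ~[][](s | q), u
4. s | q, u
5. q, u
6. ~[](s | q), v
7. s | q, v
8. q, v
9. ~(s | q), w
10. ~s, w
11. ~q, w
Accessibility: uRu, uRv, vRu, vRv, vRw, wRv, wRw

Satisfiable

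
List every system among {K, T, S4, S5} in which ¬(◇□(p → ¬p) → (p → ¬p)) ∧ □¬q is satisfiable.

S4-tableau for the formula:
1. ¬(◇□(p → ¬p) → (p → ¬p)) ∧ □¬q, 0
2. ¬(◇□(p → ¬p) → (p → ¬p)), 0   [∧-rule on 1]
3. □¬q, 0   [∧-rule on 1]
4. ◇□(p → ¬p), 0   [¬→-rule on 2]
5. ¬(p → ¬p), 0   [¬→-rule on 2]
6. p, 0   [¬→-rule on 5]
7. ¬q, 0   [□-rule on 3 via 0R0]
8. □(p → ¬p), 1   [◇-rule on 4: fresh world 1, 0R1]
9. ¬q, 1   [□-rule on 3 via 0R1]
10. p → ¬p, 1   [□-rule on 8 via 1R1]
11. ¬p, 1   [→-rule on 10 (branches; this branch)]
Accessibility: 0R0, 0R1, 1R1
Complete open branch: satisfiable in S4, hence also in K, T (this S4-model is also a K-model and a T-model).
S5-tableau for the formula:
1. ¬(◇□(p → ¬p) → (p → ¬p)) ∧ □¬q, 0
2. ¬(◇□(p → ¬p) → (p → ¬p)), 0   [∧-rule on 1]
3. □¬q, 0   [∧-rule on 1]
4. ◇□(p → ¬p), 0   [¬→-rule on 2]
5. ¬(p → ¬p), 0   [¬→-rule on 2]
6. p, 0   [¬→-rule on 5]
7. ¬q, 0   [□-rule on 3 via 0R0]
8. □(p → ¬p), 1   [◇-rule on 4: fresh world 1, 0R1]
9. ¬q, 1   [□-rule on 3 via 0R1]
10. p → ¬p, 0   [□-rule on 8 via 1R0]
11. p → ¬p, 1   [□-rule on 8 via 1R1]
12. ¬p, 0   [→-rule on 10 (branches; this branch)]
Accessibility: 0R0, 0R1, 1R0, 1R1
Branch closes: p and ¬p both at 0.
Every branch closes (one shown): unsatisfiable in S5.

K, T, S4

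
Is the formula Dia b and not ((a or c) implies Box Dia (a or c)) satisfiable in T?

Satisfiable

1. Dia b and not ((a or c) implies Box Dia (a or c)), w0
2. Dia b, w0
3. not ((a or c) implies Box Dia (a or c)), w0
4. a or c, w0
5. not Box Dia (a or c), w0
6. c, w0
7. b, w1
8. not Dia (a or c), w2
9. not (a or c), w2
10. not a, w2
11. not c, w2
Accessibility: w0Rw0, w0Rw1, w0Rw2, w1Rw1, w2Rw2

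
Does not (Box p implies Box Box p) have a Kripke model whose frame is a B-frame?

1. not (Box p implies Box Box p), w0
2. Box p, w0
3. not Box Box p, w0
4. p, w0
5. not Box p, w1
6. p, w1
7. not p, w2
Accessibility: w0Rw0, w0Rw1, w1Rw0, w1Rw1, w1Rw2, w2Rw1, w2Rw2

Yes, satisfiable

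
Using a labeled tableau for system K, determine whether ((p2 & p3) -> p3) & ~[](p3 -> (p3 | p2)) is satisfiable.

No, unsatisfiable

1. ((p2 & p3) -> p3) & ~[](p3 -> (p3 | p2)), 0
2. (p2 & p3) -> p3, 0
3. ~[](p3 -> (p3 | p2)), 0
4. ~(p2 & p3), 0
5. ~p3, 0
6. ~(p3 -> (p3 | p2)), 1
7. p3, 1
8. ~(p3 | p2), 1
9. ~p3, 1
10. ~p2, 1
Accessibility: 0R1
Branch closes: p3 and ~p3 both at 1.
(One branch shown.) All branches close.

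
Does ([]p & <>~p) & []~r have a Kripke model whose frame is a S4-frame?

1. ([]p & <>~p) & []~r, u
2. []p & <>~p, u
3. []~r, u
4. []p, u
5. <>~p, u
6. ~r, u
7. p, u
8. ~p, v
9. ~r, v
10. p, v
Accessibility: uRu, uRv, vRv
Branch closes: p and ~p both at v.
All branches of the tableau close; one closing branch shown above.

Unsatisfiable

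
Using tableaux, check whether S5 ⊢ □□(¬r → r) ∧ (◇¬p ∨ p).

No, not valid

Tableau for the negation ¬(□□(¬r → r) ∧ (◇¬p ∨ p)):
1. ¬(□□(¬r → r) ∧ (◇¬p ∨ p)), w0
2. ¬□□(¬r → r), w0   [¬∧-rule on 1 (branches; this branch)]
3. ¬□(¬r → r), w1   [¬□-rule on 2: fresh world w1, w0Rw1]
4. ¬(¬r → r), w2   [¬□-rule on 3: fresh world w2, w1Rw2]
5. ¬r, w2   [¬→-rule on 4]
Accessibility: w0Rw0, w0Rw1, w0Rw2, w1Rw0, w1Rw1, w1Rw2, w2Rw0, w2Rw1, w2Rw2
The negation has an open branch (countermodel exists).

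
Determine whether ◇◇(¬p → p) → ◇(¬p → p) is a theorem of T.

Tableau for the negation ¬(◇◇(¬p → p) → ◇(¬p → p)):
1. ¬(◇◇(¬p → p) → ◇(¬p → p)), 0
2. ◇◇(¬p → p), 0   [¬→-rule on 1]
3. ¬◇(¬p → p), 0   [¬→-rule on 1]
4. ¬(¬p → p), 0   [¬◇-rule on 3 via 0R0]
5. ¬p, 0   [¬→-rule on 4]
6. ◇(¬p → p), 1   [◇-rule on 2: fresh world 1, 0R1]
7. ¬(¬p → p), 1   [¬◇-rule on 3 via 0R1]
8. ¬p, 1   [¬→-rule on 7]
9. ¬p → p, 2   [◇-rule on 6: fresh world 2, 1R2]
10. p, 2   [→-rule on 9 (branches; this branch)]
Accessibility: 0R0, 0R1, 1R1, 1R2, 2R2
The negation has an open branch (countermodel exists).

No, not valid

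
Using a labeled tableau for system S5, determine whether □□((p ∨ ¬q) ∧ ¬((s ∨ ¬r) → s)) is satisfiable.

1. □□((p ∨ ¬q) ∧ ¬((s ∨ ¬r) → s)), u
2. □((p ∨ ¬q) ∧ ¬((s ∨ ¬r) → s)), u
3. (p ∨ ¬q) ∧ ¬((s ∨ ¬r) → s), u
4. p ∨ ¬q, u
5. ¬((s ∨ ¬r) → s), u
6. s ∨ ¬r, u
7. ¬s, u
8. ¬q, u
9. ¬r, u
Accessibility: uRu

Satisfiable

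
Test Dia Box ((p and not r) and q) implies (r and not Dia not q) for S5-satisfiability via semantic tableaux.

1. Dia Box ((p and not r) and q) implies (r and not Dia not q), u
2. r and not Dia not q, u
3. r, u
4. not Dia not q, u
5. q, u
Accessibility: uRu

Satisfiable (open branch found)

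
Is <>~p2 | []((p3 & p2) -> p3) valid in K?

Yes, valid

Tableau for the negation ~(<>~p2 | []((p3 & p2) -> p3)):
1. ~(<>~p2 | []((p3 & p2) -> p3)), u
2. ~<>~p2, u   [~|-rule on 1]
3. ~[]((p3 & p2) -> p3), u   [~|-rule on 1]
4. ~((p3 & p2) -> p3), v   [~[]-rule on 3: fresh world v, uRv]
5. p3 & p2, v   [~->-rule on 4]
6. ~p3, v   [~->-rule on 4]
7. p3, v   [&-rule on 5]
8. p2, v   [&-rule on 5]
Accessibility: uRv
Branch closes: p3 and ~p3 both at v.
Every branch of the negation's tableau closes; the branch above is one of them.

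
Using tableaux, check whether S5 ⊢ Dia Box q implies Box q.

Valid in S5

Tableau for the negation not (Dia Box q implies Box q):
1. not (Dia Box q implies Box q), u
2. Dia Box q, u   [neg-implies-rule on 1]
3. not Box q, u   [neg-implies-rule on 1]
4. Box q, v   [Dia-rule on 2: fresh world v, uRv]
5. q, u   [Box-rule on 4 via vRu]
6. q, v   [Box-rule on 4 via vRv]
7. not q, w   [neg-Box-rule on 3: fresh world w, uRw]
8. q, w   [Box-rule on 4 via vRw]
Accessibility: uRu, uRv, uRw, vRu, vRv, vRw, wRu, wRv, wRw
Branch closes: q and not q both at w.
All branches of the negation close; one closing branch shown above.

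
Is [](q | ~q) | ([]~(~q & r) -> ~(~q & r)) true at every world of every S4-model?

Tableau for the negation ~([](q | ~q) | ([]~(~q & r) -> ~(~q & r))):
1. ~([](q | ~q) | ([]~(~q & r) -> ~(~q & r))), u
2. ~[](q | ~q), u
3. ~([]~(~q & r) -> ~(~q & r)), u
4. []~(~q & r), u
5. ~q & r, u
6. ~q, u
7. r, u
8. ~(~q & r), u
9. ~r, u
Accessibility: uRu
Branch closes: r and ~r both at u.
Every branch of the negation's tableau closes; the branch above is one of them.

Valid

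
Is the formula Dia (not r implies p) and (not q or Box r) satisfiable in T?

1. Dia (not r implies p) and (not q or Box r), w0
2. Dia (not r implies p), w0
3. not q or Box r, w0
4. Box r, w0
5. r, w0
6. not r implies p, w1
7. r, w1
8. p, w1
Accessibility: w0Rw0, w0Rw1, w1Rw1

Satisfiable (open branch found)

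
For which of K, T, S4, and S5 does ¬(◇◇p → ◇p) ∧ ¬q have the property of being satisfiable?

K, T

T-tableau for the formula:
1. ¬(◇◇p → ◇p) ∧ ¬q, u
2. ¬(◇◇p → ◇p), u
3. ¬q, u
4. ◇◇p, u
5. ¬◇p, u
6. ¬p, u
7. ◇p, v
8. ¬p, v
9. p, w
Accessibility: uRu, uRv, vRv, vRw, wRw
Complete open branch: satisfiable in T, hence also in K (this T-model is also a K-model).
S4-tableau for the formula:
1. ¬(◇◇p → ◇p) ∧ ¬q, u
2. ¬(◇◇p → ◇p), u
3. ¬q, u
4. ◇◇p, u
5. ¬◇p, u
6. ¬p, u
7. ◇p, v
8. ¬p, v
9. p, w
10. ¬p, w
Accessibility: uRu, uRv, uRw, vRv, vRw, wRw
Branch closes: p and ¬p both at w.
Every branch closes (one shown): unsatisfiable in S4, hence also in S5 (every S5-frame is an S4-frame).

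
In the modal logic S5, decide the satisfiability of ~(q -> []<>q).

No, unsatisfiable

1. ~(q -> []<>q), w0
2. q, w0
3. ~[]<>q, w0
4. ~<>q, w1
5. ~q, w0
Accessibility: w0Rw0, w0Rw1, w1Rw0, w1Rw1
Branch closes: q and ~q both at w0.
All branches of the tableau close; one closing branch shown above.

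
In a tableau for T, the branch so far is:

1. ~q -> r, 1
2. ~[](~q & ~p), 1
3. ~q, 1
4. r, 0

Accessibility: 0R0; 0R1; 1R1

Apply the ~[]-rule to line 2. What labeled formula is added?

a fresh world 2 with 1R2, and ~(~q & ~p) at 2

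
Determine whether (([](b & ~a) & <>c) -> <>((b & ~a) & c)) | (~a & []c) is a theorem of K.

Valid in K

Tableau for the negation ~((([](b & ~a) & <>c) -> <>((b & ~a) & c)) | (~a & []c)):
1. ~((([](b & ~a) & <>c) -> <>((b & ~a) & c)) | (~a & []c)), w0
2. ~(([](b & ~a) & <>c) -> <>((b & ~a) & c)), w0
3. ~(~a & []c), w0
4. [](b & ~a) & <>c, w0
5. ~<>((b & ~a) & c), w0
6. [](b & ~a), w0
7. <>c, w0
8. ~[]c, w0
9. c, w1
10. ~((b & ~a) & c), w1
11. b & ~a, w1
12. b, w1
13. ~a, w1
14. ~(b & ~a), w1
15. a, w1
Accessibility: w0Rw1
Branch closes: a and ~a both at w1.
Every branch of the negation's tableau closes; the branch above is one of them.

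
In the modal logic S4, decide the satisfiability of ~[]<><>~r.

Satisfiable (open branch found)

1. ~[]<><>~r, u
2. ~<><>~r, v   [~[]-rule on 1: fresh world v, uRv]
3. ~<>~r, v   [~<>-rule on 2 via vRv]
4. r, v   [~<>-rule on 3 via vRv]
Accessibility: uRu, uRv, vRv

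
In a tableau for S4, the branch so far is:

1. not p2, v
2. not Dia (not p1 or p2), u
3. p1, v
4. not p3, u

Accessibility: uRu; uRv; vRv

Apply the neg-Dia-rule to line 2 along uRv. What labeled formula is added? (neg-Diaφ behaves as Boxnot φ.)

not (not p1 or p2), v

neg-Diaφ behaves as Boxnot φ: propagate the negated body to each accessible world.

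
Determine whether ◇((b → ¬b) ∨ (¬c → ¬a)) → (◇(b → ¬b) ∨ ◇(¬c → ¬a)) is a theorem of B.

Valid

Tableau for the negation ¬(◇((b → ¬b) ∨ (¬c → ¬a)) → (◇(b → ¬b) ∨ ◇(¬c → ¬a))):
1. ¬(◇((b → ¬b) ∨ (¬c → ¬a)) → (◇(b → ¬b) ∨ ◇(¬c → ¬a))), 0
2. ◇((b → ¬b) ∨ (¬c → ¬a)), 0
3. ¬(◇(b → ¬b) ∨ ◇(¬c → ¬a)), 0
4. ¬◇(b → ¬b), 0
5. ¬◇(¬c → ¬a), 0
6. ¬(b → ¬b), 0
7. b, 0
8. ¬(¬c → ¬a), 0
9. ¬c, 0
10. a, 0
11. (b → ¬b) ∨ (¬c → ¬a), 1
12. ¬(b → ¬b), 1
13. b, 1
14. ¬(¬c → ¬a), 1
15. ¬c, 1
16. a, 1
17. ¬c → ¬a, 1
18. ¬a, 1
Accessibility: 0R0, 0R1, 1R0, 1R1
Branch closes: a and ¬a both at 1.
Every branch of the negation's tableau closes; the branch above is one of them.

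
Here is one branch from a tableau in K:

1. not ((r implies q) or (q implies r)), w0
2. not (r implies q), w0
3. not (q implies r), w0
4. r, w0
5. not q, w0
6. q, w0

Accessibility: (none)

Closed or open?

Both q and not q appear at w0.

Yes, closed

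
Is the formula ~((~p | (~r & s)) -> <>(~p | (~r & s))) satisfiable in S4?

1. ~((~p | (~r & s)) -> <>(~p | (~r & s))), u
2. ~p | (~r & s), u
3. ~<>(~p | (~r & s)), u
4. ~(~p | (~r & s)), u
5. p, u
6. ~(~r & s), u
7. ~r & s, u
8. ~r, u
9. s, u
10. ~s, u
Accessibility: uRu
Branch closes: s and ~s both at u.
Every branch closes; the branch above is one of them.

No, unsatisfiable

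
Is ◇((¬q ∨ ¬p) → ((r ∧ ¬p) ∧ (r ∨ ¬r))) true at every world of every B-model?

Tableau for the negation ¬◇((¬q ∨ ¬p) → ((r ∧ ¬p) ∧ (r ∨ ¬r))):
1. ¬◇((¬q ∨ ¬p) → ((r ∧ ¬p) ∧ (r ∨ ¬r))), 0
2. ¬((¬q ∨ ¬p) → ((r ∧ ¬p) ∧ (r ∨ ¬r))), 0
3. ¬q ∨ ¬p, 0
4. ¬((r ∧ ¬p) ∧ (r ∨ ¬r)), 0
5. ¬p, 0
6. ¬(r ∧ ¬p), 0
7. ¬r, 0
Accessibility: 0R0
The negation has an open branch (countermodel exists).

No, not valid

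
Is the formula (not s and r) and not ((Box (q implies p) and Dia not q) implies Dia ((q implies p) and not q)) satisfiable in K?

1. (not s and r) and not ((Box (q implies p) and Dia not q) implies Dia ((q implies p) and not q)), 0
2. not s and r, 0   [and-rule on 1]
3. not ((Box (q implies p) and Dia not q) implies Dia ((q implies p) and not q)), 0   [and-rule on 1]
4. not s, 0   [and-rule on 2]
5. r, 0   [and-rule on 2]
6. Box (q implies p) and Dia not q, 0   [neg-implies-rule on 3]
7. not Dia ((q implies p) and not q), 0   [neg-implies-rule on 3]
8. Box (q implies p), 0   [and-rule on 6]
9. Dia not q, 0   [and-rule on 6]
10. not q, 1   [Dia-rule on 9: fresh world 1, 0R1]
11. not ((q implies p) and not q), 1   [neg-Dia-rule on 7 via 0R1]
12. q implies p, 1   [Box-rule on 8 via 0R1]
13. not (q implies p), 1   [neg-and-rule on 11 (branches; this branch)]
14. q, 1   [neg-implies-rule on 13]
15. not p, 1   [neg-implies-rule on 13]
Accessibility: 0R1
Branch closes: q and not q both at 1.
All branches of the tableau close; one closing branch shown above.

Unsatisfiable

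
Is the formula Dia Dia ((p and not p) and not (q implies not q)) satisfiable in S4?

No, unsatisfiable

1. Dia Dia ((p and not p) and not (q implies not q)), u
2. Dia ((p and not p) and not (q implies not q)), v   [Dia-rule on 1: fresh world v, uRv]
3. (p and not p) and not (q implies not q), w   [Dia-rule on 2: fresh world w, vRw]
4. p and not p, w   [and-rule on 3]
5. not (q implies not q), w   [and-rule on 3]
6. p, w   [and-rule on 4]
7. not p, w   [and-rule on 4]
Accessibility: uRu, uRv, uRw, vRv, vRw, wRw
Branch closes: p and not p both at w.
(One branch shown.) All branches close.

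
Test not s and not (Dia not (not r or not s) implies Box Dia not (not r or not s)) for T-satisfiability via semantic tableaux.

1. not s and not (Dia not (not r or not s) implies Box Dia not (not r or not s)), 0
2. not s, 0   [and-rule on 1]
3. not (Dia not (not r or not s) implies Box Dia not (not r or not s)), 0   [and-rule on 1]
4. Dia not (not r or not s), 0   [neg-implies-rule on 3]
5. not Box Dia not (not r or not s), 0   [neg-implies-rule on 3]
6. not (not r or not s), 1   [Dia-rule on 4: fresh world 1, 0R1]
7. r, 1   [neg-or-rule on 6]
8. s, 1   [neg-or-rule on 6]
9. not Dia not (not r or not s), 2   [neg-Box-rule on 5: fresh world 2, 0R2]
10. not r or not s, 2   [neg-Dia-rule on 9 via 2R2]
11. not s, 2   [or-rule on 10 (branches; this branch)]
Accessibility: 0R0, 0R1, 0R2, 1R1, 2R2

Satisfiable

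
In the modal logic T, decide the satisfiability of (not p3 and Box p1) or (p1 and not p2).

1. (not p3 and Box p1) or (p1 and not p2), 0
2. p1 and not p2, 0
3. p1, 0
4. not p2, 0
Accessibility: 0R0

Satisfiable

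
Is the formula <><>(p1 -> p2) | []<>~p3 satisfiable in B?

1. <><>(p1 -> p2) | []<>~p3, u
2. []<>~p3, u
3. <>~p3, u
4. ~p3, v
5. <>~p3, v
6. ~p3, w
Accessibility: uRu, uRv, vRu, vRv, vRw, wRv, wRw

Satisfiable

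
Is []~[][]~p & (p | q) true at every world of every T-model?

No, not valid

Tableau for the negation ~([]~[][]~p & (p | q)):
1. ~([]~[][]~p & (p | q)), w0
2. ~(p | q), w0   [~&-rule on 1 (branches; this branch)]
3. ~p, w0   [~|-rule on 2]
4. ~q, w0   [~|-rule on 2]
Accessibility: w0Rw0
The negation has an open branch (countermodel exists).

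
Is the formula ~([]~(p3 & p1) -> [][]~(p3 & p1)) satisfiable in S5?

Unsatisfiable (every branch closes)

1. ~([]~(p3 & p1) -> [][]~(p3 & p1)), u
2. []~(p3 & p1), u
3. ~[][]~(p3 & p1), u
4. ~(p3 & p1), u
5. ~p1, u
6. ~[]~(p3 & p1), v
7. ~(p3 & p1), v
8. ~p1, v
9. p3 & p1, w
10. p3, w
11. p1, w
12. ~(p3 & p1), w
13. ~p1, w
Accessibility: uRu, uRv, uRw, vRu, vRv, vRw, wRu, wRv, wRw
Branch closes: p1 and ~p1 both at w.
Every branch closes; the branch above is one of them.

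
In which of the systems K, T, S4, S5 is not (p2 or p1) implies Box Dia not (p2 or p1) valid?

S5

S4-tableau for the negation not (not (p2 or p1) implies Box Dia not (p2 or p1)):
1. not (not (p2 or p1) implies Box Dia not (p2 or p1)), u
2. not (p2 or p1), u   [neg-implies-rule on 1]
3. not Box Dia not (p2 or p1), u   [neg-implies-rule on 1]
4. not p2, u   [neg-or-rule on 2]
5. not p1, u   [neg-or-rule on 2]
6. not Dia not (p2 or p1), v   [neg-Box-rule on 3: fresh world v, uRv]
7. p2 or p1, v   [neg-Dia-rule on 6 via vRv]
8. p1, v   [or-rule on 7 (branches; this branch)]
Accessibility: uRu, uRv, vRv
Complete open branch: countermodel on an S4-frame, so not valid in S4, nor in K, T (the same frame is also a K-frame and a T-frame).
S5-tableau for the negation not (not (p2 or p1) implies Box Dia not (p2 or p1)):
1. not (not (p2 or p1) implies Box Dia not (p2 or p1)), u
2. not (p2 or p1), u   [neg-implies-rule on 1]
3. not Box Dia not (p2 or p1), u   [neg-implies-rule on 1]
4. not p2, u   [neg-or-rule on 2]
5. not p1, u   [neg-or-rule on 2]
6. not Dia not (p2 or p1), v   [neg-Box-rule on 3: fresh world v, uRv]
7. p2 or p1, u   [neg-Dia-rule on 6 via vRu]
8. p2 or p1, v   [neg-Dia-rule on 6 via vRv]
9. p1, u   [or-rule on 7 (branches; this branch)]
Accessibility: uRu, uRv, vRu, vRv
Branch closes: p1 and not p1 both at u.
Every branch closes (one shown): valid in S5.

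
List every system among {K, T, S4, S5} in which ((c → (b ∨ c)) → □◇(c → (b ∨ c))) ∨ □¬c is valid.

T, S4, S5

K-tableau for the negation ¬(((c → (b ∨ c)) → □◇(c → (b ∨ c))) ∨ □¬c):
1. ¬(((c → (b ∨ c)) → □◇(c → (b ∨ c))) ∨ □¬c), u
2. ¬((c → (b ∨ c)) → □◇(c → (b ∨ c))), u   [¬∨-rule on 1]
3. ¬□¬c, u   [¬∨-rule on 1]
4. c → (b ∨ c), u   [¬→-rule on 2]
5. ¬□◇(c → (b ∨ c)), u   [¬→-rule on 2]
6. b ∨ c, u   [→-rule on 4 (branches; this branch)]
7. c, u   [∨-rule on 6 (branches; this branch)]
8. c, v   [¬□-rule on 3: fresh world v, uRv]
9. ¬◇(c → (b ∨ c)), w   [¬□-rule on 5: fresh world w, uRw]
Accessibility: uRv, uRw
Complete open branch: countermodel on a K-frame, so not valid in K.
T-tableau for the negation ¬(((c → (b ∨ c)) → □◇(c → (b ∨ c))) ∨ □¬c):
1. ¬(((c → (b ∨ c)) → □◇(c → (b ∨ c))) ∨ □¬c), u
2. ¬((c → (b ∨ c)) → □◇(c → (b ∨ c))), u   [¬∨-rule on 1]
3. ¬□¬c, u   [¬∨-rule on 1]
4. c → (b ∨ c), u   [¬→-rule on 2]
5. ¬□◇(c → (b ∨ c)), u   [¬→-rule on 2]
6. b ∨ c, u   [→-rule on 4 (branches; this branch)]
7. c, u   [∨-rule on 6 (branches; this branch)]
8. c, v   [¬□-rule on 3: fresh world v, uRv]
9. ¬◇(c → (b ∨ c)), w   [¬□-rule on 5: fresh world w, uRw]
10. ¬(c → (b ∨ c)), w   [¬◇-rule on 9 via wRw]
11. c, w   [¬→-rule on 10]
12. ¬(b ∨ c), w   [¬→-rule on 10]
13. ¬b, w   [¬∨-rule on 12]
14. ¬c, w   [¬∨-rule on 12]
Accessibility: uRu, uRv, uRw, vRv, wRw
Branch closes: c and ¬c both at w.
Every branch closes (one shown): valid in T, hence also in S4, S5 (every theorem of T is a theorem of S4 and S5).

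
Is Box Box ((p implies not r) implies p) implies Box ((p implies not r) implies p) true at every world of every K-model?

Tableau for the negation not (Box Box ((p implies not r) implies p) implies Box ((p implies not r) implies p)):
1. not (Box Box ((p implies not r) implies p) implies Box ((p implies not r) implies p)), u
2. Box Box ((p implies not r) implies p), u   [neg-implies-rule on 1]
3. not Box ((p implies not r) implies p), u   [neg-implies-rule on 1]
4. not ((p implies not r) implies p), v   [neg-Box-rule on 3: fresh world v, uRv]
5. p implies not r, v   [neg-implies-rule on 4]
6. not p, v   [neg-implies-rule on 4]
7. Box ((p implies not r) implies p), v   [Box-rule on 2 via uRv]
8. not r, v   [implies-rule on 5 (branches; this branch)]
Accessibility: uRv
The negation has an open branch (countermodel exists).

No, not valid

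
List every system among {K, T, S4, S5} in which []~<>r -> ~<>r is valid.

T-tableau for the negation ~([]~<>r -> ~<>r):
1. ~([]~<>r -> ~<>r), 0
2. []~<>r, 0
3. <>r, 0
4. ~<>r, 0
5. ~r, 0
6. r, 1
7. ~<>r, 1
8. ~r, 1
Accessibility: 0R0, 0R1, 1R1
Branch closes: r and ~r both at 1.
Every branch closes (one shown): valid in T, hence also in S4, S5 (every theorem of T is a theorem of S4 and S5).
K-tableau for the negation ~([]~<>r -> ~<>r):
1. ~([]~<>r -> ~<>r), 0
2. []~<>r, 0
3. <>r, 0
4. r, 1
5. ~<>r, 1
Accessibility: 0R1
Complete open branch: countermodel on a K-frame, so not valid in K.

T, S4, S5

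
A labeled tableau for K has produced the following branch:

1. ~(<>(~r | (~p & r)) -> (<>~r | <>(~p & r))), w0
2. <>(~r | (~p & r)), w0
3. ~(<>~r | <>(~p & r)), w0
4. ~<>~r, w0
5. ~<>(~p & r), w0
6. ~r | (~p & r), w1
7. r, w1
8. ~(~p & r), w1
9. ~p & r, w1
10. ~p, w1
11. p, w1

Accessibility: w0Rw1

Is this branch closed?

Yes, closed

Both p and ~p appear at w1.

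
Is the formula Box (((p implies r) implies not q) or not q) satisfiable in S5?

1. Box (((p implies r) implies not q) or not q), w0
2. ((p implies r) implies not q) or not q, w0
3. not q, w0
Accessibility: w0Rw0

Yes, satisfiable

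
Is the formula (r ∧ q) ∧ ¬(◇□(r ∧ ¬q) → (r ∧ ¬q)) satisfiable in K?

1. (r ∧ q) ∧ ¬(◇□(r ∧ ¬q) → (r ∧ ¬q)), 0
2. r ∧ q, 0
3. ¬(◇□(r ∧ ¬q) → (r ∧ ¬q)), 0
4. r, 0
5. q, 0
6. ◇□(r ∧ ¬q), 0
7. ¬(r ∧ ¬q), 0
8. □(r ∧ ¬q), 1
Accessibility: 0R1

Satisfiable (open branch found)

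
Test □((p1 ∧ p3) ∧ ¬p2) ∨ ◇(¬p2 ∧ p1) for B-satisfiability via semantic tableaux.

Satisfiable (open branch found)

1. □((p1 ∧ p3) ∧ ¬p2) ∨ ◇(¬p2 ∧ p1), 0
2. ◇(¬p2 ∧ p1), 0   [∨-rule on 1 (branches; this branch)]
3. ¬p2 ∧ p1, 1   [◇-rule on 2: fresh world 1, 0R1]
4. ¬p2, 1   [∧-rule on 3]
5. p1, 1   [∧-rule on 3]
Accessibility: 0R0, 0R1, 1R0, 1R1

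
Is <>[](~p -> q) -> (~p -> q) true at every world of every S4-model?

Tableau for the negation ~(<>[](~p -> q) -> (~p -> q)):
1. ~(<>[](~p -> q) -> (~p -> q)), 0
2. <>[](~p -> q), 0
3. ~(~p -> q), 0
4. ~p, 0
5. ~q, 0
6. [](~p -> q), 1
7. ~p -> q, 1
8. q, 1
Accessibility: 0R0, 0R1, 1R1
The negation has an open branch (countermodel exists).

No, not valid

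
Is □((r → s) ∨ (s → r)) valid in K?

Tableau for the negation ¬□((r → s) ∨ (s → r)):
1. ¬□((r → s) ∨ (s → r)), 0
2. ¬((r → s) ∨ (s → r)), 1   [¬□-rule on 1: fresh world 1, 0R1]
3. ¬(r → s), 1   [¬∨-rule on 2]
4. ¬(s → r), 1   [¬∨-rule on 2]
5. r, 1   [¬→-rule on 3]
6. ¬s, 1   [¬→-rule on 3]
7. s, 1   [¬→-rule on 4]
8. ¬r, 1   [¬→-rule on 4]
Accessibility: 0R1
Branch closes: s and ¬s both at 1.
Every branch of the negation's tableau closes; the branch above is one of them.

Yes, valid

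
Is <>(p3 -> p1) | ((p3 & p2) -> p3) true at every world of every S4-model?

Tableau for the negation ~(<>(p3 -> p1) | ((p3 & p2) -> p3)):
1. ~(<>(p3 -> p1) | ((p3 & p2) -> p3)), u
2. ~<>(p3 -> p1), u
3. ~((p3 & p2) -> p3), u
4. p3 & p2, u
5. ~p3, u
6. p3, u
7. p2, u
Accessibility: uRu
Branch closes: p3 and ~p3 both at u.
All branches of the negation close; one closing branch shown above.

Yes, valid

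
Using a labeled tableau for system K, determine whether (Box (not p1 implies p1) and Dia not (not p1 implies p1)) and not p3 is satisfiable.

Unsatisfiable

1. (Box (not p1 implies p1) and Dia not (not p1 implies p1)) and not p3, 0
2. Box (not p1 implies p1) and Dia not (not p1 implies p1), 0
3. not p3, 0
4. Box (not p1 implies p1), 0
5. Dia not (not p1 implies p1), 0
6. not (not p1 implies p1), 1
7. not p1, 1
8. not p1 implies p1, 1
9. p1, 1
Accessibility: 0R1
Branch closes: p1 and not p1 both at 1.
All branches of the tableau close; one closing branch shown above.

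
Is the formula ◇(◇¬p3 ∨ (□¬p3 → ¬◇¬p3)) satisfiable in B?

1. ◇(◇¬p3 ∨ (□¬p3 → ¬◇¬p3)), 0
2. ◇¬p3 ∨ (□¬p3 → ¬◇¬p3), 1
3. □¬p3 → ¬◇¬p3, 1
4. ¬◇¬p3, 1
5. p3, 0
6. p3, 1
Accessibility: 0R0, 0R1, 1R0, 1R1

Satisfiable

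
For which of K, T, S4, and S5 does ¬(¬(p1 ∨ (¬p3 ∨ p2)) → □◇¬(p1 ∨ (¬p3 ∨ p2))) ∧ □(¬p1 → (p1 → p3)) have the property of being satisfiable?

S4-tableau for the formula:
1. ¬(¬(p1 ∨ (¬p3 ∨ p2)) → □◇¬(p1 ∨ (¬p3 ∨ p2))) ∧ □(¬p1 → (p1 → p3)), 0
2. ¬(¬(p1 ∨ (¬p3 ∨ p2)) → □◇¬(p1 ∨ (¬p3 ∨ p2))), 0
3. □(¬p1 → (p1 → p3)), 0
4. ¬(p1 ∨ (¬p3 ∨ p2)), 0
5. ¬□◇¬(p1 ∨ (¬p3 ∨ p2)), 0
6. ¬p1, 0
7. ¬(¬p3 ∨ p2), 0
8. p3, 0
9. ¬p2, 0
10. ¬p1 → (p1 → p3), 0
11. p1 → p3, 0
12. ¬◇¬(p1 ∨ (¬p3 ∨ p2)), 1
13. ¬p1 → (p1 → p3), 1
14. p1 ∨ (¬p3 ∨ p2), 1
15. p1 → p3, 1
16. ¬p3 ∨ p2, 1
17. p3, 1
18. p2, 1
Accessibility: 0R0, 0R1, 1R1
Complete open branch: satisfiable in S4, hence also in K, T (this S4-model is also a K-model and a T-model).
S5-tableau for the formula:
1. ¬(¬(p1 ∨ (¬p3 ∨ p2)) → □◇¬(p1 ∨ (¬p3 ∨ p2))) ∧ □(¬p1 → (p1 → p3)), 0
2. ¬(¬(p1 ∨ (¬p3 ∨ p2)) → □◇¬(p1 ∨ (¬p3 ∨ p2))), 0
3. □(¬p1 → (p1 → p3)), 0
4. ¬(p1 ∨ (¬p3 ∨ p2)), 0
5. ¬□◇¬(p1 ∨ (¬p3 ∨ p2)), 0
6. ¬p1, 0
7. ¬(¬p3 ∨ p2), 0
8. p3, 0
9. ¬p2, 0
10. ¬p1 → (p1 → p3), 0
11. p1 → p3, 0
12. ¬◇¬(p1 ∨ (¬p3 ∨ p2)), 1
13. ¬p1 → (p1 → p3), 1
14. p1 ∨ (¬p3 ∨ p2), 0
15. p1 ∨ (¬p3 ∨ p2), 1
16. p1 → p3, 1
17. ¬p3 ∨ p2, 0
18. ¬p3 ∨ p2, 1
19. p3, 1
20. p2, 0
Accessibility: 0R0, 0R1, 1R0, 1R1
Branch closes: p2 and ¬p2 both at 0.
Every branch closes (one shown): unsatisfiable in S5.

K, T, S4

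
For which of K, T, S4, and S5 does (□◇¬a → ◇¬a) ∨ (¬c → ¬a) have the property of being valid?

K-tableau for the negation ¬((□◇¬a → ◇¬a) ∨ (¬c → ¬a)):
1. ¬((□◇¬a → ◇¬a) ∨ (¬c → ¬a)), u
2. ¬(□◇¬a → ◇¬a), u
3. ¬(¬c → ¬a), u
4. □◇¬a, u
5. ¬◇¬a, u
6. ¬c, u
7. a, u
Complete open branch: countermodel on a K-frame, so not valid in K.
T-tableau for the negation ¬((□◇¬a → ◇¬a) ∨ (¬c → ¬a)):
1. ¬((□◇¬a → ◇¬a) ∨ (¬c → ¬a)), u
2. ¬(□◇¬a → ◇¬a), u
3. ¬(¬c → ¬a), u
4. □◇¬a, u
5. ¬◇¬a, u
6. ¬c, u
7. a, u
8. ◇¬a, u
9. ¬a, v
10. ◇¬a, v
11. a, v
Accessibility: uRu, uRv, vRv
Branch closes: a and ¬a both at v.
Every branch closes (one shown): valid in T, hence also in S4, S5 (every theorem of T is a theorem of S4 and S5).

T, S4, S5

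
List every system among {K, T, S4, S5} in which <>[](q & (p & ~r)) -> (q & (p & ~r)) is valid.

S5-tableau for the negation ~(<>[](q & (p & ~r)) -> (q & (p & ~r))):
1. ~(<>[](q & (p & ~r)) -> (q & (p & ~r))), w0
2. <>[](q & (p & ~r)), w0
3. ~(q & (p & ~r)), w0
4. ~(p & ~r), w0
5. r, w0
6. [](q & (p & ~r)), w1
7. q & (p & ~r), w0
8. q, w0
9. p & ~r, w0
10. p, w0
11. ~r, w0
Accessibility: w0Rw0, w0Rw1, w1Rw0, w1Rw1
Branch closes: r and ~r both at w0.
Every branch closes (one shown): valid in S5.
S4-tableau for the negation ~(<>[](q & (p & ~r)) -> (q & (p & ~r))):
1. ~(<>[](q & (p & ~r)) -> (q & (p & ~r))), w0
2. <>[](q & (p & ~r)), w0
3. ~(q & (p & ~r)), w0
4. ~(p & ~r), w0
5. r, w0
6. [](q & (p & ~r)), w1
7. q & (p & ~r), w1
8. q, w1
9. p & ~r, w1
10. p, w1
11. ~r, w1
Accessibility: w0Rw0, w0Rw1, w1Rw1
Complete open branch: countermodel on an S4-frame, so not valid in S4, nor in K, T (the same frame is also a K-frame and a T-frame).

S5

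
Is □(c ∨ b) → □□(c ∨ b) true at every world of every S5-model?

Yes, valid

Tableau for the negation ¬(□(c ∨ b) → □□(c ∨ b)):
1. ¬(□(c ∨ b) → □□(c ∨ b)), 0
2. □(c ∨ b), 0
3. ¬□□(c ∨ b), 0
4. c ∨ b, 0
5. b, 0
6. ¬□(c ∨ b), 1
7. c ∨ b, 1
8. b, 1
9. ¬(c ∨ b), 2
10. ¬c, 2
11. ¬b, 2
12. c ∨ b, 2
13. b, 2
Accessibility: 0R0, 0R1, 0R2, 1R0, 1R1, 1R2, 2R0, 2R1, 2R2
Branch closes: b and ¬b both at 2.
Every branch of the negation's tableau closes; the branch above is one of them.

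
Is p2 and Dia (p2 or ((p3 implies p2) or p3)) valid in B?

Invalid (countermodel exists)

Tableau for the negation not (p2 and Dia (p2 or ((p3 implies p2) or p3))):
1. not (p2 and Dia (p2 or ((p3 implies p2) or p3))), w0
2. not p2, w0   [neg-and-rule on 1 (branches; this branch)]
Accessibility: w0Rw0
The negation has an open branch (countermodel exists).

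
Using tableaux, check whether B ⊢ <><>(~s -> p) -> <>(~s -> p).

Invalid (countermodel exists)

Tableau for the negation ~(<><>(~s -> p) -> <>(~s -> p)):
1. ~(<><>(~s -> p) -> <>(~s -> p)), u
2. <><>(~s -> p), u
3. ~<>(~s -> p), u
4. ~(~s -> p), u
5. ~s, u
6. ~p, u
7. <>(~s -> p), v
8. ~(~s -> p), v
9. ~s, v
10. ~p, v
11. ~s -> p, w
12. p, w
Accessibility: uRu, uRv, vRu, vRv, vRw, wRv, wRw
The negation has an open branch (countermodel exists).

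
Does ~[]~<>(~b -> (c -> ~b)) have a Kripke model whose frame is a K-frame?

1. ~[]~<>(~b -> (c -> ~b)), u
2. <>(~b -> (c -> ~b)), v
3. ~b -> (c -> ~b), w
4. c -> ~b, w
5. ~b, w
Accessibility: uRv, vRw

Yes, satisfiable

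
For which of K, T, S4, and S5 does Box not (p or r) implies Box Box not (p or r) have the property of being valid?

T-tableau for the negation not (Box not (p or r) implies Box Box not (p or r)):
1. not (Box not (p or r) implies Box Box not (p or r)), u
2. Box not (p or r), u   [neg-implies-rule on 1]
3. not Box Box not (p or r), u   [neg-implies-rule on 1]
4. not (p or r), u   [Box-rule on 2 via uRu]
5. not p, u   [neg-or-rule on 4]
6. not r, u   [neg-or-rule on 4]
7. not Box not (p or r), v   [neg-Box-rule on 3: fresh world v, uRv]
8. not (p or r), v   [Box-rule on 2 via uRv]
9. not p, v   [neg-or-rule on 8]
10. not r, v   [neg-or-rule on 8]
11. p or r, w   [neg-Box-rule on 7: fresh world w, vRw]
12. r, w   [or-rule on 11 (branches; this branch)]
Accessibility: uRu, uRv, vRv, vRw, wRw
Complete open branch: countermodel on a T-frame, so not valid in T, nor in K (the same frame is also a K-frame).
S4-tableau for the negation not (Box not (p or r) implies Box Box not (p or r)):
1. not (Box not (p or r) implies Box Box not (p or r)), u
2. Box not (p or r), u   [neg-implies-rule on 1]
3. not Box Box not (p or r), u   [neg-implies-rule on 1]
4. not (p or r), u   [Box-rule on 2 via uRu]
5. not p, u   [neg-or-rule on 4]
6. not r, u   [neg-or-rule on 4]
7. not Box not (p or r), v   [neg-Box-rule on 3: fresh world v, uRv]
8. not (p or r), v   [Box-rule on 2 via uRv]
9. not p, v   [neg-or-rule on 8]
10. not r, v   [neg-or-rule on 8]
11. p or r, w   [neg-Box-rule on 7: fresh world w, vRw]
12. not (p or r), w   [Box-rule on 2 via uRw]
13. not p, w   [neg-or-rule on 12]
14. not r, w   [neg-or-rule on 12]
15. r, w   [or-rule on 11 (branches; this branch)]
Accessibility: uRu, uRv, uRw, vRv, vRw, wRw
Branch closes: r and not r both at w.
Every branch closes (one shown): valid in S4, hence also in S5 (every theorem of S4 is a theorem of S5).

S4, S5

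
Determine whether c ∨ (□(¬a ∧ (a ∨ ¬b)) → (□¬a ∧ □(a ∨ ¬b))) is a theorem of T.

Tableau for the negation ¬(c ∨ (□(¬a ∧ (a ∨ ¬b)) → (□¬a ∧ □(a ∨ ¬b)))):
1. ¬(c ∨ (□(¬a ∧ (a ∨ ¬b)) → (□¬a ∧ □(a ∨ ¬b)))), u
2. ¬c, u
3. ¬(□(¬a ∧ (a ∨ ¬b)) → (□¬a ∧ □(a ∨ ¬b))), u
4. □(¬a ∧ (a ∨ ¬b)), u
5. ¬(□¬a ∧ □(a ∨ ¬b)), u
6. ¬a ∧ (a ∨ ¬b), u
7. ¬a, u
8. a ∨ ¬b, u
9. ¬□(a ∨ ¬b), u
10. ¬b, u
11. ¬(a ∨ ¬b), v
12. ¬a, v
13. b, v
14. ¬a ∧ (a ∨ ¬b), v
15. a ∨ ¬b, v
16. ¬b, v
Accessibility: uRu, uRv, vRv
Branch closes: b and ¬b both at v.
All branches of the negation close; one closing branch shown above.

Yes, valid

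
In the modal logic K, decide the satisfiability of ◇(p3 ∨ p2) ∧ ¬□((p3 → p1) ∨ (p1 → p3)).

1. ◇(p3 ∨ p2) ∧ ¬□((p3 → p1) ∨ (p1 → p3)), w0
2. ◇(p3 ∨ p2), w0
3. ¬□((p3 → p1) ∨ (p1 → p3)), w0
4. p3 ∨ p2, w1
5. p2, w1
6. ¬((p3 → p1) ∨ (p1 → p3)), w2
7. ¬(p3 → p1), w2
8. ¬(p1 → p3), w2
9. p3, w2
10. ¬p1, w2
11. p1, w2
12. ¬p3, w2
Accessibility: w0Rw1, w0Rw2
Branch closes: p1 and ¬p1 both at w2.
(One branch shown.) All branches close.

No, unsatisfiable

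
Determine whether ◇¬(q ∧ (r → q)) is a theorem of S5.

Tableau for the negation ¬◇¬(q ∧ (r → q)):
1. ¬◇¬(q ∧ (r → q)), u
2. q ∧ (r → q), u
3. q, u
4. r → q, u
Accessibility: uRu
The negation has an open branch (countermodel exists).

No, not valid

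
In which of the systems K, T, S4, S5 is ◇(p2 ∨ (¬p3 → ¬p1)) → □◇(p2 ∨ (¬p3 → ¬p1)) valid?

S4-tableau for the negation ¬(◇(p2 ∨ (¬p3 → ¬p1)) → □◇(p2 ∨ (¬p3 → ¬p1))):
1. ¬(◇(p2 ∨ (¬p3 → ¬p1)) → □◇(p2 ∨ (¬p3 → ¬p1))), u
2. ◇(p2 ∨ (¬p3 → ¬p1)), u
3. ¬□◇(p2 ∨ (¬p3 → ¬p1)), u
4. p2 ∨ (¬p3 → ¬p1), v
5. ¬p3 → ¬p1, v
6. ¬p1, v
7. ¬◇(p2 ∨ (¬p3 → ¬p1)), w
8. ¬(p2 ∨ (¬p3 → ¬p1)), w
9. ¬p2, w
10. ¬(¬p3 → ¬p1), w
11. ¬p3, w
12. p1, w
Accessibility: uRu, uRv, uRw, vRv, wRw
Complete open branch: countermodel on an S4-frame, so not valid in S4, nor in K, T (the same frame is also a K-frame and a T-frame).
S5-tableau for the negation ¬(◇(p2 ∨ (¬p3 → ¬p1)) → □◇(p2 ∨ (¬p3 → ¬p1))):
1. ¬(◇(p2 ∨ (¬p3 → ¬p1)) → □◇(p2 ∨ (¬p3 → ¬p1))), u
2. ◇(p2 ∨ (¬p3 → ¬p1)), u
3. ¬□◇(p2 ∨ (¬p3 → ¬p1)), u
4. p2 ∨ (¬p3 → ¬p1), v
5. ¬p3 → ¬p1, v
6. ¬p1, v
7. ¬◇(p2 ∨ (¬p3 → ¬p1)), w
8. ¬(p2 ∨ (¬p3 → ¬p1)), u
9. ¬p2, u
10. ¬(¬p3 → ¬p1), u
11. ¬p3, u
12. p1, u
13. ¬(p2 ∨ (¬p3 → ¬p1)), v
14. ¬p2, v
15. ¬(¬p3 → ¬p1), v
16. ¬p3, v
17. p1, v
Accessibility: uRu, uRv, uRw, vRu, vRv, vRw, wRu, wRv, wRw
Branch closes: p1 and ¬p1 both at v.
Every branch closes (one shown): valid in S5.

S5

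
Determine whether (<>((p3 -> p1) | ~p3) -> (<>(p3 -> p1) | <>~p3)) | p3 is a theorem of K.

Tableau for the negation ~((<>((p3 -> p1) | ~p3) -> (<>(p3 -> p1) | <>~p3)) | p3):
1. ~((<>((p3 -> p1) | ~p3) -> (<>(p3 -> p1) | <>~p3)) | p3), 0
2. ~(<>((p3 -> p1) | ~p3) -> (<>(p3 -> p1) | <>~p3)), 0
3. ~p3, 0
4. <>((p3 -> p1) | ~p3), 0
5. ~(<>(p3 -> p1) | <>~p3), 0
6. ~<>(p3 -> p1), 0
7. ~<>~p3, 0
8. (p3 -> p1) | ~p3, 1
9. ~(p3 -> p1), 1
10. p3, 1
11. ~p1, 1
12. p3 -> p1, 1
13. p1, 1
Accessibility: 0R1
Branch closes: p1 and ~p1 both at 1.
All branches of the negation close; one closing branch shown above.

Valid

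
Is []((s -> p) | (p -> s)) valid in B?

Tableau for the negation ~[]((s -> p) | (p -> s)):
1. ~[]((s -> p) | (p -> s)), w0
2. ~((s -> p) | (p -> s)), w1
3. ~(s -> p), w1
4. ~(p -> s), w1
5. s, w1
6. ~p, w1
7. p, w1
8. ~s, w1
Accessibility: w0Rw0, w0Rw1, w1Rw0, w1Rw1
Branch closes: p and ~p both at w1.
All branches of the negation close; one closing branch shown above.

Yes, valid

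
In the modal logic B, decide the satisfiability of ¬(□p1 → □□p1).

1. ¬(□p1 → □□p1), w0
2. □p1, w0
3. ¬□□p1, w0
4. p1, w0
5. ¬□p1, w1
6. p1, w1
7. ¬p1, w2
Accessibility: w0Rw0, w0Rw1, w1Rw0, w1Rw1, w1Rw2, w2Rw1, w2Rw2

Satisfiable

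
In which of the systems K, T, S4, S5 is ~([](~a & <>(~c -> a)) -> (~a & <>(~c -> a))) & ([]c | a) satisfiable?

K

K-tableau for the formula:
1. ~([](~a & <>(~c -> a)) -> (~a & <>(~c -> a))) & ([]c | a), w0
2. ~([](~a & <>(~c -> a)) -> (~a & <>(~c -> a))), w0
3. []c | a, w0
4. [](~a & <>(~c -> a)), w0
5. ~(~a & <>(~c -> a)), w0
6. a, w0
7. ~<>(~c -> a), w0
Complete open branch: satisfiable in K.
T-tableau for the formula:
1. ~([](~a & <>(~c -> a)) -> (~a & <>(~c -> a))) & ([]c | a), w0
2. ~([](~a & <>(~c -> a)) -> (~a & <>(~c -> a))), w0
3. []c | a, w0
4. [](~a & <>(~c -> a)), w0
5. ~(~a & <>(~c -> a)), w0
6. ~a & <>(~c -> a), w0
7. ~a, w0
8. <>(~c -> a), w0
9. []c, w0
10. c, w0
11. ~<>(~c -> a), w0
12. ~(~c -> a), w0
13. ~c, w0
Accessibility: w0Rw0
Branch closes: c and ~c both at w0.
Every branch closes (one shown): unsatisfiable in T, hence also in S4, S5 (every S4/S5-frame is a T-frame).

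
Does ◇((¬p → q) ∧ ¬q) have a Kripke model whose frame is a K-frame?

1. ◇((¬p → q) ∧ ¬q), 0
2. (¬p → q) ∧ ¬q, 1   [◇-rule on 1: fresh world 1, 0R1]
3. ¬p → q, 1   [∧-rule on 2]
4. ¬q, 1   [∧-rule on 2]
5. p, 1   [→-rule on 3 (branches; this branch)]
Accessibility: 0R1

Satisfiable (open branch found)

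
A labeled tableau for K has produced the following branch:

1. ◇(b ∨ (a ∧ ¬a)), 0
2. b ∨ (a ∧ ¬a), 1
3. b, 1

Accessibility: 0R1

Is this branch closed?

Open

No world carries both an atom and its negation.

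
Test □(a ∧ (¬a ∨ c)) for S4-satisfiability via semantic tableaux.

1. □(a ∧ (¬a ∨ c)), w0
2. a ∧ (¬a ∨ c), w0
3. a, w0
4. ¬a ∨ c, w0
5. c, w0
Accessibility: w0Rw0

Yes, satisfiable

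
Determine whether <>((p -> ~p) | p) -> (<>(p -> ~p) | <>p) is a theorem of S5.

Tableau for the negation ~(<>((p -> ~p) | p) -> (<>(p -> ~p) | <>p)):
1. ~(<>((p -> ~p) | p) -> (<>(p -> ~p) | <>p)), u
2. <>((p -> ~p) | p), u   [~->-rule on 1]
3. ~(<>(p -> ~p) | <>p), u   [~->-rule on 1]
4. ~<>(p -> ~p), u   [~|-rule on 3]
5. ~<>p, u   [~|-rule on 3]
6. ~(p -> ~p), u   [~<>-rule on 4 via uRu]
7. p, u   [~->-rule on 6]
8. ~p, u   [~<>-rule on 5 via uRu]
Accessibility: uRu
Branch closes: p and ~p both at u.
All branches of the negation close; one closing branch shown above.

Valid in S5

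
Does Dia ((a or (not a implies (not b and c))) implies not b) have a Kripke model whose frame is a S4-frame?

Satisfiable (open branch found)

1. Dia ((a or (not a implies (not b and c))) implies not b), u
2. (a or (not a implies (not b and c))) implies not b, v   [Dia-rule on 1: fresh world v, uRv]
3. not b, v   [implies-rule on 2 (branches; this branch)]
Accessibility: uRu, uRv, vRv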